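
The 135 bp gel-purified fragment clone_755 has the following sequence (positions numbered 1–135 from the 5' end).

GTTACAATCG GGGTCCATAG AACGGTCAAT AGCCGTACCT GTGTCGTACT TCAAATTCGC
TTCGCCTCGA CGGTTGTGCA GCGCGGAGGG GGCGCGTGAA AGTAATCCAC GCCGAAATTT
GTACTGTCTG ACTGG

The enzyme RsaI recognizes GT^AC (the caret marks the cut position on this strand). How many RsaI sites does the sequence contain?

GTAC occurs starting at positions 35, 46, 121.
RsaI cuts at 3 sites.

3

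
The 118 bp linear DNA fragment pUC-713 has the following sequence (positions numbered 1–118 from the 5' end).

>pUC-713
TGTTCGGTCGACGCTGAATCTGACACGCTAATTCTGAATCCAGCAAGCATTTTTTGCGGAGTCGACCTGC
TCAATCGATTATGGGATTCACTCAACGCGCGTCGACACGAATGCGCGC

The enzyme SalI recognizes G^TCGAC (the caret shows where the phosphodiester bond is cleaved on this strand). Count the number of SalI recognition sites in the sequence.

GTCGAC occurs starting at positions 7, 61, 101.
SalI cuts at 3 sites.

3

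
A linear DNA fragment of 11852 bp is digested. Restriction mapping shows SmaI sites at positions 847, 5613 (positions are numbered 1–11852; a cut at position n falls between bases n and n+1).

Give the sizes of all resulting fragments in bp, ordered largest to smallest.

Linear molecule, 2 cuts → 3 fragments:
  847 − 0 = 847 bp
  5613 − 847 = 4766 bp
  11852 − 5613 = 6239 bp
Sorted largest to smallest: 6239, 4766, 847 bp.

6239, 4766, 847 bp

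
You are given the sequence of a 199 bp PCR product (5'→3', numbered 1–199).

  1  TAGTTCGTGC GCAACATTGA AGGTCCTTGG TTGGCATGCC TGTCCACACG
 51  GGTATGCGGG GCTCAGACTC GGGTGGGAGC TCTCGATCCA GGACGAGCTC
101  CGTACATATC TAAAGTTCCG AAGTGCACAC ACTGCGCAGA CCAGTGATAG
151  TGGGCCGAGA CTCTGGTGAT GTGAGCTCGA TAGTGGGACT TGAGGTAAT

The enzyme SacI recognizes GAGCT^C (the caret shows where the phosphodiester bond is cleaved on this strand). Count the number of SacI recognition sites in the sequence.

GAGCTC occurs starting at positions 77, 95, 173.
SacI cuts at 3 sites.

3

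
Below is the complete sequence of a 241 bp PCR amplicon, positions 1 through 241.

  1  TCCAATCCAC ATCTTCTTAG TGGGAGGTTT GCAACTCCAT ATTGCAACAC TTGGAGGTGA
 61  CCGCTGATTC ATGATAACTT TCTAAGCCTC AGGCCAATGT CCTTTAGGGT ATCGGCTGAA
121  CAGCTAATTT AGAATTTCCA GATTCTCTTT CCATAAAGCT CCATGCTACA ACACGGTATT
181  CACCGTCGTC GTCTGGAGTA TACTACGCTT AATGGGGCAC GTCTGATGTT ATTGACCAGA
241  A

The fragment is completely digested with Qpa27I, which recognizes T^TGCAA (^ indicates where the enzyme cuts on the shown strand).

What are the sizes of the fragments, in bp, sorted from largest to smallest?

Qpa27I sites (TTGCAA) start at positions 29, 42.
Qpa27I cuts after the first base of each site, so after positions 29, 42.
Linear molecule, 2 cuts → 3 fragments:
  1–29 → 29 bp
  30–42 → 13 bp
  43–241 → 199 bp
Sorted largest to smallest: 199, 29, 13 bp.

199, 29, 13 bp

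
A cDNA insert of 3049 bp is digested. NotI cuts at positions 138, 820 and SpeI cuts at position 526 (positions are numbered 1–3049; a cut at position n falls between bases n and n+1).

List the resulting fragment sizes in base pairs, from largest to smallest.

2229, 388, 294, 138 bp

Combined cut positions (sorted): 138, 526, 820.
Linear molecule, 3 cuts → 4 fragments:
  138 − 0 = 138 bp
  526 − 138 = 388 bp
  820 − 526 = 294 bp
  3049 − 820 = 2229 bp
Sorted largest to smallest: 2229, 388, 294, 138 bp.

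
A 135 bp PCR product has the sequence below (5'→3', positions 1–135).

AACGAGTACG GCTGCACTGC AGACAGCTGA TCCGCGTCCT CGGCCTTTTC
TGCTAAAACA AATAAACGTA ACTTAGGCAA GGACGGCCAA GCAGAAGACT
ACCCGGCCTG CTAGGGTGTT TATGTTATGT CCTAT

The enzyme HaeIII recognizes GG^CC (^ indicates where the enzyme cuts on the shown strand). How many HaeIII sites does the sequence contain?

GGCC occurs starting at positions 42, 85, 105.
HaeIII cuts at 3 sites.

3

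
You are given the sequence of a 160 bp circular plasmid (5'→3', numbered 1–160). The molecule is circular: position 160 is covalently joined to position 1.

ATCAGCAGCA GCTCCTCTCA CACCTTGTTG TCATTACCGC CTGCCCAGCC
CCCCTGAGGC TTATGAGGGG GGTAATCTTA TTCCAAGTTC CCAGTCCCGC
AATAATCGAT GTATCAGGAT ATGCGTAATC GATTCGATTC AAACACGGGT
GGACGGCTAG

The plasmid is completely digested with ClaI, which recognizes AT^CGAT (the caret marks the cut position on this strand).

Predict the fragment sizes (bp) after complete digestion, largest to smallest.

137, 23 bp

ClaI sites (ATCGAT) start at positions 105, 128.
ClaI cuts after base 2 of each site, so after positions 106, 129.
Circular molecule, 2 cuts → 2 fragments:
  107–129 → 23 bp
  130–160 then 1–106 → 31 + 106 = 137 bp
Sorted largest to smallest: 137, 23 bp.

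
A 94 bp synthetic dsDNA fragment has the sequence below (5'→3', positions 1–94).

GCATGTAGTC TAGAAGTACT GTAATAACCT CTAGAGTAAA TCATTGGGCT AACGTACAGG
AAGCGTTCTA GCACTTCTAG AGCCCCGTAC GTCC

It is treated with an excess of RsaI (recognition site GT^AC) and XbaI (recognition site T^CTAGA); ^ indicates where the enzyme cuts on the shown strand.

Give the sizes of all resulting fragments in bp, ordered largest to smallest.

RsaI sites (GTAC) start at positions 16, 54, 87.
RsaI cuts after base 2 of each site, so after positions 17, 55, 88.
XbaI sites (TCTAGA) start at positions 9, 30, 76.
XbaI cuts after the first base of each site, so after positions 9, 30, 76.
Combined cut positions: 9, 17, 30, 55, 76, 88.
Linear molecule, 6 cuts → 7 fragments:
  1–9 → 9 bp
  10–17 → 8 bp
  18–30 → 13 bp
  31–55 → 25 bp
  56–76 → 21 bp
  77–88 → 12 bp
  89–94 → 6 bp
Sorted largest to smallest: 25, 21, 13, 12, 9, 8, 6 bp.

25, 21, 13, 12, 9, 8, 6 bp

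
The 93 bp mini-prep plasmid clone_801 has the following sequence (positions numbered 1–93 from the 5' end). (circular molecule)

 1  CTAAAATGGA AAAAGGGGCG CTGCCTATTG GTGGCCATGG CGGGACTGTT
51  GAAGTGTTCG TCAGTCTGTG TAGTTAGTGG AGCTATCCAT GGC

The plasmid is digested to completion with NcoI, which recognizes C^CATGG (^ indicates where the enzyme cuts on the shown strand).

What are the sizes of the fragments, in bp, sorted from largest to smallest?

52, 41 bp

NcoI sites (CCATGG) start at positions 35, 87.
NcoI cuts after the first base of each site, so after positions 35, 87.
Circular molecule, 2 cuts → 2 fragments:
  36–87 → 52 bp
  88–93 then 1–35 → 6 + 35 = 41 bp
Sorted largest to smallest: 52, 41 bp.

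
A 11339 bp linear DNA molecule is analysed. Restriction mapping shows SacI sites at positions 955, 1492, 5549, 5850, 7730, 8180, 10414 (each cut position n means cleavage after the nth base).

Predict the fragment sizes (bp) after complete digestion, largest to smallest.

Linear molecule, 7 cuts → 8 fragments:
  955 − 0 = 955 bp
  1492 − 955 = 537 bp
  5549 − 1492 = 4057 bp
  5850 − 5549 = 301 bp
  7730 − 5850 = 1880 bp
  8180 − 7730 = 450 bp
  10414 − 8180 = 2234 bp
  11339 − 10414 = 925 bp
Sorted largest to smallest: 4057, 2234, 1880, 955, 925, 537, 450, 301 bp.

4057, 2234, 1880, 955, 925, 537, 450, 301 bp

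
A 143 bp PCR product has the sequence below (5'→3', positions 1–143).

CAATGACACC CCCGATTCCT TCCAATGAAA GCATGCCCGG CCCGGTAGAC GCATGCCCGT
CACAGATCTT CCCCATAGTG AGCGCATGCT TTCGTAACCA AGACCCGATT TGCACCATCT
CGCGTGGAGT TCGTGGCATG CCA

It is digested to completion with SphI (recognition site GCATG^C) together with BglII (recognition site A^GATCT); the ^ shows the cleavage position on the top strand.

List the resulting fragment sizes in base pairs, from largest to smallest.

52, 35, 24, 20, 9, 3 bp

SphI sites (GCATGC) start at positions 31, 51, 84, 136.
SphI cuts after base 5 of each site (before the last base), so after positions 35, 55, 88, 140.
The BglII site (AGATCT) starts at position 64.
BglII cuts after the first base of each site, so after position 64.
Combined cut positions: 35, 55, 64, 88, 140.
Linear molecule, 5 cuts → 6 fragments:
  1–35 → 35 bp
  36–55 → 20 bp
  56–64 → 9 bp
  65–88 → 24 bp
  89–140 → 52 bp
  141–143 → 3 bp
Sorted largest to smallest: 52, 35, 24, 20, 9, 3 bp.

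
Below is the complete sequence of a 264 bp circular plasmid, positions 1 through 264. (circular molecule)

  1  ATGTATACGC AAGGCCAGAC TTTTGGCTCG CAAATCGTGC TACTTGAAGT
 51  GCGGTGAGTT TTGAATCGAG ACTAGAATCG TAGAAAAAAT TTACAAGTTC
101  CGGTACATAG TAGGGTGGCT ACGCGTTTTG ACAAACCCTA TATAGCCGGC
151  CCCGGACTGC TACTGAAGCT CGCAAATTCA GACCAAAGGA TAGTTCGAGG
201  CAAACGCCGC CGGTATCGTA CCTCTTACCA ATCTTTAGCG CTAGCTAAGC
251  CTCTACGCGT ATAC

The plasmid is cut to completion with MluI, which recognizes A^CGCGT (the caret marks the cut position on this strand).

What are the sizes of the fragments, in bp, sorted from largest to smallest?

MluI sites (ACGCGT) start at positions 121, 255.
MluI cuts after the first base of each site, so after positions 121, 255.
Circular molecule, 2 cuts → 2 fragments:
  122–255 → 134 bp
  256–264 then 1–121 → 9 + 121 = 130 bp
Sorted largest to smallest: 134, 130 bp.

134, 130 bp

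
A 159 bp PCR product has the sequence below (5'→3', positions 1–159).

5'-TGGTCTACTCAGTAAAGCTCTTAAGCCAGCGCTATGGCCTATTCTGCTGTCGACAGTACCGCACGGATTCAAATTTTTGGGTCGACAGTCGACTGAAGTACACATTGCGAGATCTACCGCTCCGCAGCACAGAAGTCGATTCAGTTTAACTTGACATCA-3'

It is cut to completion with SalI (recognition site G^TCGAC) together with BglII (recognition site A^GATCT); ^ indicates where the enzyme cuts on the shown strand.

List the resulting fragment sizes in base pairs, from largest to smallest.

49, 49, 32, 22, 7 bp

SalI sites (GTCGAC) start at positions 49, 81, 88.
SalI cuts after the first base of each site, so after positions 49, 81, 88.
The BglII site (AGATCT) starts at position 110.
BglII cuts after the first base of each site, so after position 110.
Combined cut positions: 49, 81, 88, 110.
Linear molecule, 4 cuts → 5 fragments:
  1–49 → 49 bp
  50–81 → 32 bp
  82–88 → 7 bp
  89–110 → 22 bp
  111–159 → 49 bp
Sorted largest to smallest: 49, 49, 32, 22, 7 bp.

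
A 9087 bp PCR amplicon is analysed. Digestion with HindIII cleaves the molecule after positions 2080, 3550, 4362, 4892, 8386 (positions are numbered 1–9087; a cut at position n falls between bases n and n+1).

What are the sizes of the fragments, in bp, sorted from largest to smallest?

Linear molecule, 5 cuts → 6 fragments:
  2080 − 0 = 2080 bp
  3550 − 2080 = 1470 bp
  4362 − 3550 = 812 bp
  4892 − 4362 = 530 bp
  8386 − 4892 = 3494 bp
  9087 − 8386 = 701 bp
Sorted largest to smallest: 3494, 2080, 1470, 812, 701, 530 bp.

3494, 2080, 1470, 812, 701, 530 bp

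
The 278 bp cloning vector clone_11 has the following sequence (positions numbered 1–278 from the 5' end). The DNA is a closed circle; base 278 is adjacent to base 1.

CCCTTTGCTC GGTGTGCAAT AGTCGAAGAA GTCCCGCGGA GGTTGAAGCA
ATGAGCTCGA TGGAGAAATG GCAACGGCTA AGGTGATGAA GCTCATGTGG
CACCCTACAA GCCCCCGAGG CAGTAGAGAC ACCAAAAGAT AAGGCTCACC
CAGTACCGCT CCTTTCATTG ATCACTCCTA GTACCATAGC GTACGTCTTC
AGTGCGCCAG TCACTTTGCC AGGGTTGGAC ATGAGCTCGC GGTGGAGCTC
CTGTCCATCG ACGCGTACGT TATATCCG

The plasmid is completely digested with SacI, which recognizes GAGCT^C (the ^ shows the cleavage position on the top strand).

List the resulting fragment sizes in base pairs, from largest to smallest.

SacI sites (GAGCTC) start at positions 53, 233, 245.
SacI cuts after base 5 of each site (before the last base), so after positions 57, 237, 249.
Circular molecule, 3 cuts → 3 fragments:
  58–237 → 180 bp
  238–249 → 12 bp
  250–278 then 1–57 → 29 + 57 = 86 bp
Sorted largest to smallest: 180, 86, 12 bp.

180, 86, 12 bp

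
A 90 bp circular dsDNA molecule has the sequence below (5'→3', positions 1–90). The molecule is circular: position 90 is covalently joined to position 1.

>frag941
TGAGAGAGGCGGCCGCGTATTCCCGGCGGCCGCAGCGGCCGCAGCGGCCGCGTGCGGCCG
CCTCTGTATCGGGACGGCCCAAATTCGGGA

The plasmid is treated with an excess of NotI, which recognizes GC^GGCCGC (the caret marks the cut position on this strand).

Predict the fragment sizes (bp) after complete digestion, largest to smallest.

NotI sites (GCGGCCGC) start at positions 9, 26, 35, 44, 54.
NotI cuts after base 2 of each site, so after positions 10, 27, 36, 45, 55.
Circular molecule, 5 cuts → 5 fragments:
  11–27 → 17 bp
  28–36 → 9 bp
  37–45 → 9 bp
  46–55 → 10 bp
  56–90 then 1–10 → 35 + 10 = 45 bp
Sorted largest to smallest: 45, 17, 10, 9, 9 bp.

45, 17, 10, 9, 9 bp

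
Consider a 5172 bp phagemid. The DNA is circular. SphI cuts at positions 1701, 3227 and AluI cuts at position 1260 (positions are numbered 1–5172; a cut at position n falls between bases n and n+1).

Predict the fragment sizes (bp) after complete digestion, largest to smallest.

3205, 1526, 441 bp

Combined cut positions (sorted): 1260, 1701, 3227.
Circular molecule, 3 cuts → 3 fragments:
  1701 − 1260 = 441 bp
  3227 − 1701 = 1526 bp
  wrap: 5172 − 3227 + 1260 = 3205 bp
Sorted largest to smallest: 3205, 1526, 441 bp.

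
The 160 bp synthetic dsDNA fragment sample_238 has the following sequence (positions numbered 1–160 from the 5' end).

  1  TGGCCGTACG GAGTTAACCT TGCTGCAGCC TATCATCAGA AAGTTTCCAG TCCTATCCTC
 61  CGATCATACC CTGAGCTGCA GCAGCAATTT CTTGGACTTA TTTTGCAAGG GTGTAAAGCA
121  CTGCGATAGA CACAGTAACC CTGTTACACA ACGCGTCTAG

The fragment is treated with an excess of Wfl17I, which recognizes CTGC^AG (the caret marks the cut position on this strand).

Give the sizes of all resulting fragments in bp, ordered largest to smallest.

Wfl17I sites (CTGCAG) start at positions 23, 76.
Wfl17I cuts after base 4 of each site, so after positions 26, 79.
Linear molecule, 2 cuts → 3 fragments:
  1–26 → 26 bp
  27–79 → 53 bp
  80–160 → 81 bp
Sorted largest to smallest: 81, 53, 26 bp.

81, 53, 26 bp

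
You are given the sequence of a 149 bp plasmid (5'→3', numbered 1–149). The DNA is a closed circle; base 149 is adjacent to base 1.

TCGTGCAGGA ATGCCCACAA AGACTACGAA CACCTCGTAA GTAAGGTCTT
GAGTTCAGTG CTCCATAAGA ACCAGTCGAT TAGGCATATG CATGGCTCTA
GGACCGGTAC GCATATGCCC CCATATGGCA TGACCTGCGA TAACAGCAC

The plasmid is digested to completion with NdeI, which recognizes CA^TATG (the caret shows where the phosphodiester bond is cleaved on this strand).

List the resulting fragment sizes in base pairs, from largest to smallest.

112, 27, 10 bp

NdeI sites (CATATG) start at positions 85, 112, 122.
NdeI cuts after base 2 of each site, so after positions 86, 113, 123.
Circular molecule, 3 cuts → 3 fragments:
  87–113 → 27 bp
  114–123 → 10 bp
  124–149 then 1–86 → 26 + 86 = 112 bp
Sorted largest to smallest: 112, 27, 10 bp.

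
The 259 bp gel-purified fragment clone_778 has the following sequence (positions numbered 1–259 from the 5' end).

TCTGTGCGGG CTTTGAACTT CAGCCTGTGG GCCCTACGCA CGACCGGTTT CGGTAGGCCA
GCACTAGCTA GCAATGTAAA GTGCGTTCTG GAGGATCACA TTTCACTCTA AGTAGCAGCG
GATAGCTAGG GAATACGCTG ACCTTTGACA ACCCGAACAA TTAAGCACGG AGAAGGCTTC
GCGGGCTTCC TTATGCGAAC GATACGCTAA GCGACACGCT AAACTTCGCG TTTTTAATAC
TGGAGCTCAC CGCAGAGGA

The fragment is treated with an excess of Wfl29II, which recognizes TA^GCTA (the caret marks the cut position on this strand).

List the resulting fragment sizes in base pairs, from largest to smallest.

135, 66, 58 bp

Wfl29II sites (TAGCTA) start at positions 65, 123.
Wfl29II cuts after base 2 of each site, so after positions 66, 124.
Linear molecule, 2 cuts → 3 fragments:
  1–66 → 66 bp
  67–124 → 58 bp
  125–259 → 135 bp
Sorted largest to smallest: 135, 66, 58 bp.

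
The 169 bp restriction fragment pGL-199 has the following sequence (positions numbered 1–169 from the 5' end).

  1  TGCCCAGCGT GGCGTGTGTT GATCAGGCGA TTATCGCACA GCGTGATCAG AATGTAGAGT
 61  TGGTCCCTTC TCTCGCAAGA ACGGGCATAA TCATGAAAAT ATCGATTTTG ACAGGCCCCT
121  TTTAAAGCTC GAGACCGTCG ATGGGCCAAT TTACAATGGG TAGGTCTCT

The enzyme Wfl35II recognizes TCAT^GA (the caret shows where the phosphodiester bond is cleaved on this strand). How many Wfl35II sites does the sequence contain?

1

TCATGA occurs starting at position 91.
Wfl35II cuts at 1 site.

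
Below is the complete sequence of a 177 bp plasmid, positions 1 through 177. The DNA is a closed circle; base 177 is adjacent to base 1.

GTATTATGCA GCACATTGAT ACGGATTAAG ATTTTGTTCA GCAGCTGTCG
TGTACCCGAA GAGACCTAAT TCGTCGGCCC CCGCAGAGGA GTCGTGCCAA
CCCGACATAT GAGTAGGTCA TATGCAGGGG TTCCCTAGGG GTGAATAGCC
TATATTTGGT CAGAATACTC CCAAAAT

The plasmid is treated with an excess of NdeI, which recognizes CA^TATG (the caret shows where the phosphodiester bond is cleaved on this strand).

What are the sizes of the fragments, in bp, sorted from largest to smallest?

NdeI sites (CATATG) start at positions 106, 119.
NdeI cuts after base 2 of each site, so after positions 107, 120.
Circular molecule, 2 cuts → 2 fragments:
  108–120 → 13 bp
  121–177 then 1–107 → 57 + 107 = 164 bp
Sorted largest to smallest: 164, 13 bp.

164, 13 bp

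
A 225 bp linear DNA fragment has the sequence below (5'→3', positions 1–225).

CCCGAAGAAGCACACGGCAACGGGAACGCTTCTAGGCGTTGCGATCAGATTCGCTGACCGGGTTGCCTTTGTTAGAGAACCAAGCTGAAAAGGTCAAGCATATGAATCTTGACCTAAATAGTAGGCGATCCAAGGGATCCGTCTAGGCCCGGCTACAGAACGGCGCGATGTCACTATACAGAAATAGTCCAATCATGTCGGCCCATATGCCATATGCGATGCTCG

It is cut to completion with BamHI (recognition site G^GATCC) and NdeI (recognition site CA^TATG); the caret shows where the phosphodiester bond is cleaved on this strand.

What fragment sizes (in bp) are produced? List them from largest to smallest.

100, 70, 35, 13, 7 bp

The BamHI site (GGATCC) starts at position 135.
BamHI cuts after the first base of each site, so after position 135.
NdeI sites (CATATG) start at positions 99, 204, 211.
NdeI cuts after base 2 of each site, so after positions 100, 205, 212.
Combined cut positions: 100, 135, 205, 212.
Linear molecule, 4 cuts → 5 fragments:
  1–100 → 100 bp
  101–135 → 35 bp
  136–205 → 70 bp
  206–212 → 7 bp
  213–225 → 13 bp
Sorted largest to smallest: 100, 70, 35, 13, 7 bp.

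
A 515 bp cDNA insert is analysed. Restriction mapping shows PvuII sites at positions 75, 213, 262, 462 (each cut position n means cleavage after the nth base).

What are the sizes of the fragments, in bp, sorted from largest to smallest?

200, 138, 75, 53, 49 bp

Linear molecule, 4 cuts → 5 fragments:
  75 − 0 = 75 bp
  213 − 75 = 138 bp
  262 − 213 = 49 bp
  462 − 262 = 200 bp
  515 − 462 = 53 bp
Sorted largest to smallest: 200, 138, 75, 53, 49 bp.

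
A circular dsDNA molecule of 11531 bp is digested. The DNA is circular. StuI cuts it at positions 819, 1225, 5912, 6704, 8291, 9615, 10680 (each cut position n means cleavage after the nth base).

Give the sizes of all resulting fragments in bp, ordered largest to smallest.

4687, 1670, 1587, 1324, 1065, 792, 406 bp

Circular molecule, 7 cuts → 7 fragments:
  1225 − 819 = 406 bp
  5912 − 1225 = 4687 bp
  6704 − 5912 = 792 bp
  8291 − 6704 = 1587 bp
  9615 − 8291 = 1324 bp
  10680 − 9615 = 1065 bp
  wrap: 11531 − 10680 + 819 = 1670 bp
Sorted largest to smallest: 4687, 1670, 1587, 1324, 1065, 792, 406 bp.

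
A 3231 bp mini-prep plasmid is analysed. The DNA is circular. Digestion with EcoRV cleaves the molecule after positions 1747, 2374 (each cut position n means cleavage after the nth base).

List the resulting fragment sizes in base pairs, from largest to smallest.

2604, 627 bp

Circular molecule, 2 cuts → 2 fragments:
  2374 − 1747 = 627 bp
  wrap: 3231 − 2374 + 1747 = 2604 bp
Sorted largest to smallest: 2604, 627 bp.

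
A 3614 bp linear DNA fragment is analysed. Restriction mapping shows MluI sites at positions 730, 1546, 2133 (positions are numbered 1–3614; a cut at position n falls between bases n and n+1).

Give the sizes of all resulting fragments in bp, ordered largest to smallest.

1481, 816, 730, 587 bp

Linear molecule, 3 cuts → 4 fragments:
  730 − 0 = 730 bp
  1546 − 730 = 816 bp
  2133 − 1546 = 587 bp
  3614 − 2133 = 1481 bp
Sorted largest to smallest: 1481, 816, 730, 587 bp.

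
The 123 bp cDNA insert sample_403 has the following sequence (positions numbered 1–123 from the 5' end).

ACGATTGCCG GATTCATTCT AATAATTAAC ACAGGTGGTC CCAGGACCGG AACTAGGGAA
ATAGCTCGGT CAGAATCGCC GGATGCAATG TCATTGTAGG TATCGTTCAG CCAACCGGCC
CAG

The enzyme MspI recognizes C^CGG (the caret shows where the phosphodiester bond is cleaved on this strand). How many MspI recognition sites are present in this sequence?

CCGG occurs starting at positions 8, 47, 79, 115.
MspI cuts at 4 sites.

4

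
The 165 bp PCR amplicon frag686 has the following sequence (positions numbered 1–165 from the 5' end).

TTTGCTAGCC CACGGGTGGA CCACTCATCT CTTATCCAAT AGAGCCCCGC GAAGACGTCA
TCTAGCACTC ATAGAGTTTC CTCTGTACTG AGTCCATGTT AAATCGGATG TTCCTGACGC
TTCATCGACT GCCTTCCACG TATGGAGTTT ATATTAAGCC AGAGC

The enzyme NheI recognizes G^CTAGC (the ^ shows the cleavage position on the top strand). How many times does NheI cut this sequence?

GCTAGC occurs starting at position 4.
NheI cuts at 1 site.

1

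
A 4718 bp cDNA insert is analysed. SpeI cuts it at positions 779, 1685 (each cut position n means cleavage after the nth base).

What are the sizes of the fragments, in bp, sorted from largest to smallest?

3033, 906, 779 bp

Linear molecule, 2 cuts → 3 fragments:
  779 − 0 = 779 bp
  1685 − 779 = 906 bp
  4718 − 1685 = 3033 bp
Sorted largest to smallest: 3033, 906, 779 bp.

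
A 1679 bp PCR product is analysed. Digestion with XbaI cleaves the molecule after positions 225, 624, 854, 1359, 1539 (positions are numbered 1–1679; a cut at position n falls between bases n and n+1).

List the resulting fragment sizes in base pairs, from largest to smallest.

Linear molecule, 5 cuts → 6 fragments:
  225 − 0 = 225 bp
  624 − 225 = 399 bp
  854 − 624 = 230 bp
  1359 − 854 = 505 bp
  1539 − 1359 = 180 bp
  1679 − 1539 = 140 bp
Sorted largest to smallest: 505, 399, 230, 225, 180, 140 bp.

505, 399, 230, 225, 180, 140 bp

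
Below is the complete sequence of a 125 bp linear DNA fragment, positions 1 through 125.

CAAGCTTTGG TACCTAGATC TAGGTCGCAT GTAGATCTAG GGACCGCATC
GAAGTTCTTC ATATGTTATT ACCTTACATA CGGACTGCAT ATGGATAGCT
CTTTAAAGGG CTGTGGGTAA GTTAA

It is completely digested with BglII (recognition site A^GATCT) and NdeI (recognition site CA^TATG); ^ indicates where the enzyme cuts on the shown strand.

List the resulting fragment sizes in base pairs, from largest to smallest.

BglII sites (AGATCT) start at positions 16, 33.
BglII cuts after the first base of each site, so after positions 16, 33.
NdeI sites (CATATG) start at positions 60, 88.
NdeI cuts after base 2 of each site, so after positions 61, 89.
Combined cut positions: 16, 33, 61, 89.
Linear molecule, 4 cuts → 5 fragments:
  1–16 → 16 bp
  17–33 → 17 bp
  34–61 → 28 bp
  62–89 → 28 bp
  90–125 → 36 bp
Sorted largest to smallest: 36, 28, 28, 17, 16 bp.

36, 28, 28, 17, 16 bp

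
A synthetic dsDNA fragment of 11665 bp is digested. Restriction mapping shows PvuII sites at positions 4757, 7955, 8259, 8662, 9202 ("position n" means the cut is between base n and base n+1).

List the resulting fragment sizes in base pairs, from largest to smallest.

4757, 3198, 2463, 540, 403, 304 bp

Linear molecule, 5 cuts → 6 fragments:
  4757 − 0 = 4757 bp
  7955 − 4757 = 3198 bp
  8259 − 7955 = 304 bp
  8662 − 8259 = 403 bp
  9202 − 8662 = 540 bp
  11665 − 9202 = 2463 bp
Sorted largest to smallest: 4757, 3198, 2463, 540, 403, 304 bp.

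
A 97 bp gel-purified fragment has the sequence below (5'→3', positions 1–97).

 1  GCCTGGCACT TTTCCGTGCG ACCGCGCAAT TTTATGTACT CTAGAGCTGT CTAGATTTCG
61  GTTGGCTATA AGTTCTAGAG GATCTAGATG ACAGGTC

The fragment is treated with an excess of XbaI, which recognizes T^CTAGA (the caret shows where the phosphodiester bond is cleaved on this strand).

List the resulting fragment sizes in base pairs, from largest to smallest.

XbaI sites (TCTAGA) start at positions 40, 50, 74, 83.
XbaI cuts after the first base of each site, so after positions 40, 50, 74, 83.
Linear molecule, 4 cuts → 5 fragments:
  1–40 → 40 bp
  41–50 → 10 bp
  51–74 → 24 bp
  75–83 → 9 bp
  84–97 → 14 bp
Sorted largest to smallest: 40, 24, 14, 10, 9 bp.

40, 24, 14, 10, 9 bp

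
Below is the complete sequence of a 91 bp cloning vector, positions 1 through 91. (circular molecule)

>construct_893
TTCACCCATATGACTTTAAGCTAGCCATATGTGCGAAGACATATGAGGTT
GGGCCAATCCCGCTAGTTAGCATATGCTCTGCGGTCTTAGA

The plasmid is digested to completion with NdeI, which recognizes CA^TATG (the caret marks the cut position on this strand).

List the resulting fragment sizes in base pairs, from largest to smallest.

31, 27, 19, 14 bp

NdeI sites (CATATG) start at positions 7, 26, 40, 71.
NdeI cuts after base 2 of each site, so after positions 8, 27, 41, 72.
Circular molecule, 4 cuts → 4 fragments:
  9–27 → 19 bp
  28–41 → 14 bp
  42–72 → 31 bp
  73–91 then 1–8 → 19 + 8 = 27 bp
Sorted largest to smallest: 31, 27, 19, 14 bp.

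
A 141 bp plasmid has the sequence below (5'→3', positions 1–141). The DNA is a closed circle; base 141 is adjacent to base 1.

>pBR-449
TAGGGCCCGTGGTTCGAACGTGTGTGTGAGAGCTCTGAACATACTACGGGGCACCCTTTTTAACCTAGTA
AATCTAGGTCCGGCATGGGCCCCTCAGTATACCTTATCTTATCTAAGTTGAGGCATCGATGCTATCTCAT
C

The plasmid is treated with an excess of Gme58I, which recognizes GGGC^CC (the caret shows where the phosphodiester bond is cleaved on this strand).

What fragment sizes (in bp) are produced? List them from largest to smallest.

84, 57 bp

Gme58I sites (GGGCCC) start at positions 3, 87.
Gme58I cuts after base 4 of each site, so after positions 6, 90.
Circular molecule, 2 cuts → 2 fragments:
  7–90 → 84 bp
  91–141 then 1–6 → 51 + 6 = 57 bp
Sorted largest to smallest: 84, 57 bp.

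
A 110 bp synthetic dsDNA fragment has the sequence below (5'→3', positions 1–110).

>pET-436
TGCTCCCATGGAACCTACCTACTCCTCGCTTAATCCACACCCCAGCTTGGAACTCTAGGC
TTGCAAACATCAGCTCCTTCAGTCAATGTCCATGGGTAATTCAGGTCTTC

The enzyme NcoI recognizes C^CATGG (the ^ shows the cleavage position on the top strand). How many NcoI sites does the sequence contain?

2

CCATGG occurs starting at positions 6, 90.
NcoI cuts at 2 sites.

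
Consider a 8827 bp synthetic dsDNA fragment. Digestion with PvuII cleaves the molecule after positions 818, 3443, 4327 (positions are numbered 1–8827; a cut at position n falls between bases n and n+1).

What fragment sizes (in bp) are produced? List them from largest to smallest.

Linear molecule, 3 cuts → 4 fragments:
  818 − 0 = 818 bp
  3443 − 818 = 2625 bp
  4327 − 3443 = 884 bp
  8827 − 4327 = 4500 bp
Sorted largest to smallest: 4500, 2625, 884, 818 bp.

4500, 2625, 884, 818 bp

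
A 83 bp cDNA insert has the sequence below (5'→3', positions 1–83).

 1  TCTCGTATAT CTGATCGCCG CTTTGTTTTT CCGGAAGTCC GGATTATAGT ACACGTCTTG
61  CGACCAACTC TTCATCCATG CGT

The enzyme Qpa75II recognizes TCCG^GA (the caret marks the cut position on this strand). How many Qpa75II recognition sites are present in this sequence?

TCCGGA occurs starting at positions 30, 38.
Qpa75II cuts at 2 sites.

2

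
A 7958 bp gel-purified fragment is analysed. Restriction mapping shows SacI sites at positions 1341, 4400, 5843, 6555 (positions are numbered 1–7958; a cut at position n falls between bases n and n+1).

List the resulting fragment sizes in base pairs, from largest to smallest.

Linear molecule, 4 cuts → 5 fragments:
  1341 − 0 = 1341 bp
  4400 − 1341 = 3059 bp
  5843 − 4400 = 1443 bp
  6555 − 5843 = 712 bp
  7958 − 6555 = 1403 bp
Sorted largest to smallest: 3059, 1443, 1403, 1341, 712 bp.

3059, 1443, 1403, 1341, 712 bp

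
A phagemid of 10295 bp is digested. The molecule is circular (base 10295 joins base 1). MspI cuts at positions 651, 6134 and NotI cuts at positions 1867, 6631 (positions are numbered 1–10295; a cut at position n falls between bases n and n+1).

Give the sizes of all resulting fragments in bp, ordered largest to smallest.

4315, 4267, 1216, 497 bp

Combined cut positions (sorted): 651, 1867, 6134, 6631.
Circular molecule, 4 cuts → 4 fragments:
  1867 − 651 = 1216 bp
  6134 − 1867 = 4267 bp
  6631 − 6134 = 497 bp
  wrap: 10295 − 6631 + 651 = 4315 bp
Sorted largest to smallest: 4315, 4267, 1216, 497 bp.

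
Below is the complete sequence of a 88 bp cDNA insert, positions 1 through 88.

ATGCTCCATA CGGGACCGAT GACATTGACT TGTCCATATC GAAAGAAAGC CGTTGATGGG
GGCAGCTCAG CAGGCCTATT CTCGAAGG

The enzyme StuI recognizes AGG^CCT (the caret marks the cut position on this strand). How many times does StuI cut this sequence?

AGGCCT occurs starting at position 72.
StuI cuts at 1 site.

1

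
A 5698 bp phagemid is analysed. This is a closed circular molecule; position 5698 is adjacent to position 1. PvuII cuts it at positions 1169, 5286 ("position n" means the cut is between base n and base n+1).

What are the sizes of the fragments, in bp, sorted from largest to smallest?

4117, 1581 bp

Circular molecule, 2 cuts → 2 fragments:
  5286 − 1169 = 4117 bp
  wrap: 5698 − 5286 + 1169 = 1581 bp
Sorted largest to smallest: 4117, 1581 bp.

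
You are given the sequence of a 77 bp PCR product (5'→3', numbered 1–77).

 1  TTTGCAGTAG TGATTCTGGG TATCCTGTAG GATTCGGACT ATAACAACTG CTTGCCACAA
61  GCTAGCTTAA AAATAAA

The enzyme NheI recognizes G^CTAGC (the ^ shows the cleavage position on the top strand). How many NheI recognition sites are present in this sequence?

1

GCTAGC occurs starting at position 61.
NheI cuts at 1 site.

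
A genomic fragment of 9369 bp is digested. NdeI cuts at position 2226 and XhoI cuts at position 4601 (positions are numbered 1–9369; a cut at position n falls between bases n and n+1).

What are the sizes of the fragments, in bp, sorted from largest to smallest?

4768, 2375, 2226 bp

Combined cut positions (sorted): 2226, 4601.
Linear molecule, 2 cuts → 3 fragments:
  2226 − 0 = 2226 bp
  4601 − 2226 = 2375 bp
  9369 − 4601 = 4768 bp
Sorted largest to smallest: 4768, 2375, 2226 bp.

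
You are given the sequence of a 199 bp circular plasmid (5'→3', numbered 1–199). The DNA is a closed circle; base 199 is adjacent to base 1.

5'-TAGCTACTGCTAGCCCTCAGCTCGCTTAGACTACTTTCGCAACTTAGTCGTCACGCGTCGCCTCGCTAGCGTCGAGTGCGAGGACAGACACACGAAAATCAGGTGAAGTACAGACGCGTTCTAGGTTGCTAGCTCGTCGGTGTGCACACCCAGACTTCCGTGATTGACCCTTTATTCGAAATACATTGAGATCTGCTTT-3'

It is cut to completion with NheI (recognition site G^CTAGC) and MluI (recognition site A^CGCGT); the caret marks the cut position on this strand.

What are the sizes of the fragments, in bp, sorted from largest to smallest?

NheI sites (GCTAGC) start at positions 9, 65, 128.
NheI cuts after the first base of each site, so after positions 9, 65, 128.
MluI sites (ACGCGT) start at positions 53, 114.
MluI cuts after the first base of each site, so after positions 53, 114.
Combined cut positions: 9, 53, 65, 114, 128.
Circular molecule, 5 cuts → 5 fragments:
  10–53 → 44 bp
  54–65 → 12 bp
  66–114 → 49 bp
  115–128 → 14 bp
  129–199 then 1–9 → 71 + 9 = 80 bp
Sorted largest to smallest: 80, 49, 44, 14, 12 bp.

80, 49, 44, 14, 12 bp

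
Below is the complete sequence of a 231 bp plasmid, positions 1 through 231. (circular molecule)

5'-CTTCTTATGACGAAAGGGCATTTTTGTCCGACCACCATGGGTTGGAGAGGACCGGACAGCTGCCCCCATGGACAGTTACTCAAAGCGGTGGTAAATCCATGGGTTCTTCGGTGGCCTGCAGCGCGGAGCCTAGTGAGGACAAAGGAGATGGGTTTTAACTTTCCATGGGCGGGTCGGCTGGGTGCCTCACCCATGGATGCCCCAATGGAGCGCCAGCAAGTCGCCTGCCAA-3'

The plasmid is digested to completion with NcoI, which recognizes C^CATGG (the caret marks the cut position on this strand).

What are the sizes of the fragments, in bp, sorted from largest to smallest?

NcoI sites (CCATGG) start at positions 35, 66, 97, 163, 191.
NcoI cuts after the first base of each site, so after positions 35, 66, 97, 163, 191.
Circular molecule, 5 cuts → 5 fragments:
  36–66 → 31 bp
  67–97 → 31 bp
  98–163 → 66 bp
  164–191 → 28 bp
  192–231 then 1–35 → 40 + 35 = 75 bp
Sorted largest to smallest: 75, 66, 31, 31, 28 bp.

75, 66, 31, 31, 28 bp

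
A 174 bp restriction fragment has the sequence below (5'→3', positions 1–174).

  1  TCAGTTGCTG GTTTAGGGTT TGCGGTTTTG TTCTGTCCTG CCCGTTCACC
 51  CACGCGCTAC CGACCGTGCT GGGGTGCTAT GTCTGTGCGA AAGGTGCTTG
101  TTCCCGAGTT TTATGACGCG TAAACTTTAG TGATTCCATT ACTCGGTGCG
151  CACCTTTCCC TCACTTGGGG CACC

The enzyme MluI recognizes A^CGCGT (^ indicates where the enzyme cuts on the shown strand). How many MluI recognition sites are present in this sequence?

1

ACGCGT occurs starting at position 116.
MluI cuts at 1 site.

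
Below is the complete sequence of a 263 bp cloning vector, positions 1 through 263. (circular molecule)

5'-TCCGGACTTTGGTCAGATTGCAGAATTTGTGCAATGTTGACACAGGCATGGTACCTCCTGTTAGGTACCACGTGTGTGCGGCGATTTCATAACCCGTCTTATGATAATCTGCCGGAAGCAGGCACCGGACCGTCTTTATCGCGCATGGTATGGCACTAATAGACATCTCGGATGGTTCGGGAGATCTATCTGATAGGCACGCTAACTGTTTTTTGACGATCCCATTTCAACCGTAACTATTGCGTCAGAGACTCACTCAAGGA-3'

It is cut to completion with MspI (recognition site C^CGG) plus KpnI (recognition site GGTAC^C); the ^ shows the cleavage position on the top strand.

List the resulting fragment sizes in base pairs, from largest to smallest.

140, 52, 44, 14, 13 bp

MspI sites (CCGG) start at positions 2, 112, 125.
MspI cuts after the first base of each site, so after positions 2, 112, 125.
KpnI sites (GGTACC) start at positions 50, 64.
KpnI cuts after base 5 of each site (before the last base), so after positions 54, 68.
Combined cut positions: 2, 54, 68, 112, 125.
Circular molecule, 5 cuts → 5 fragments:
  3–54 → 52 bp
  55–68 → 14 bp
  69–112 → 44 bp
  113–125 → 13 bp
  126–263 then 1–2 → 138 + 2 = 140 bp
Sorted largest to smallest: 140, 52, 44, 14, 13 bp.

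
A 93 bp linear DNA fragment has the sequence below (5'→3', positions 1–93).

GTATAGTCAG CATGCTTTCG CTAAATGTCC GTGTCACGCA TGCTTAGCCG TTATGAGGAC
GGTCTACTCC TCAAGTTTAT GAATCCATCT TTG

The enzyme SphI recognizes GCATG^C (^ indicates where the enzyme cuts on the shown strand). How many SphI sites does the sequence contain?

GCATGC occurs starting at positions 10, 38.
SphI cuts at 2 sites.

2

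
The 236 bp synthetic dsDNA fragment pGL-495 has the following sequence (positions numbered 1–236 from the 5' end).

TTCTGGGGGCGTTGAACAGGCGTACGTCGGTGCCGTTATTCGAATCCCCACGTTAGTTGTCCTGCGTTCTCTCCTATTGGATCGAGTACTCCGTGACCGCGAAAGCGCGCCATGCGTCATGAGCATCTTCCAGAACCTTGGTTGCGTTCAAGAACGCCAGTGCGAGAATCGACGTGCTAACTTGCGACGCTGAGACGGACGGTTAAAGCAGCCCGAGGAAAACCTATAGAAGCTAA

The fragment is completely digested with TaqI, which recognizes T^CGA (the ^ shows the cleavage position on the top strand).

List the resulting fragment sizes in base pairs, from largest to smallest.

TaqI sites (TCGA) start at positions 40, 82, 169.
TaqI cuts after the first base of each site, so after positions 40, 82, 169.
Linear molecule, 3 cuts → 4 fragments:
  1–40 → 40 bp
  41–82 → 42 bp
  83–169 → 87 bp
  170–236 → 67 bp
Sorted largest to smallest: 87, 67, 42, 40 bp.

87, 67, 42, 40 bp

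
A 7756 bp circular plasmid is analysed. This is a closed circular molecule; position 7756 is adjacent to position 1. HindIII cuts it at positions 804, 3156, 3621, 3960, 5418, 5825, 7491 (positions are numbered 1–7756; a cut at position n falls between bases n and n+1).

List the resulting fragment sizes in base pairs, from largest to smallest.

Circular molecule, 7 cuts → 7 fragments:
  3156 − 804 = 2352 bp
  3621 − 3156 = 465 bp
  3960 − 3621 = 339 bp
  5418 − 3960 = 1458 bp
  5825 − 5418 = 407 bp
  7491 − 5825 = 1666 bp
  wrap: 7756 − 7491 + 804 = 1069 bp
Sorted largest to smallest: 2352, 1666, 1458, 1069, 465, 407, 339 bp.

2352, 1666, 1458, 1069, 465, 407, 339 bp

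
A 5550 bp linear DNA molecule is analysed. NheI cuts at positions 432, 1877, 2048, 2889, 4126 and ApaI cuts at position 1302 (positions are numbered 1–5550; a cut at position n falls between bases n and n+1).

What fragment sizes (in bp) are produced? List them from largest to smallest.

Combined cut positions (sorted): 432, 1302, 1877, 2048, 2889, 4126.
Linear molecule, 6 cuts → 7 fragments:
  432 − 0 = 432 bp
  1302 − 432 = 870 bp
  1877 − 1302 = 575 bp
  2048 − 1877 = 171 bp
  2889 − 2048 = 841 bp
  4126 − 2889 = 1237 bp
  5550 − 4126 = 1424 bp
Sorted largest to smallest: 1424, 1237, 870, 841, 575, 432, 171 bp.

1424, 1237, 870, 841, 575, 432, 171 bp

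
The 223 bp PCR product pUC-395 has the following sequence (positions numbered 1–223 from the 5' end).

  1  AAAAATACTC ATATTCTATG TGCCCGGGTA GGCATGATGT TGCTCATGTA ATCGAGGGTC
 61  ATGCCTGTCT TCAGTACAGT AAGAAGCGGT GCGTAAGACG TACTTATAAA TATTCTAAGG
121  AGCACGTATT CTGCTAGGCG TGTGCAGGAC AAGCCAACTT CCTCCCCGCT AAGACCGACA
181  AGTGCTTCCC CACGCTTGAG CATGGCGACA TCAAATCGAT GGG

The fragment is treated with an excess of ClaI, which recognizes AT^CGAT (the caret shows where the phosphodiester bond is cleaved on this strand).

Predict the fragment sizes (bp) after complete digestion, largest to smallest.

The ClaI site (ATCGAT) starts at position 215.
ClaI cuts after base 2 of each site, so after position 216.
Linear molecule, 1 cut → 2 fragments:
  1–216 → 216 bp
  217–223 → 7 bp
Sorted largest to smallest: 216, 7 bp.

216, 7 bp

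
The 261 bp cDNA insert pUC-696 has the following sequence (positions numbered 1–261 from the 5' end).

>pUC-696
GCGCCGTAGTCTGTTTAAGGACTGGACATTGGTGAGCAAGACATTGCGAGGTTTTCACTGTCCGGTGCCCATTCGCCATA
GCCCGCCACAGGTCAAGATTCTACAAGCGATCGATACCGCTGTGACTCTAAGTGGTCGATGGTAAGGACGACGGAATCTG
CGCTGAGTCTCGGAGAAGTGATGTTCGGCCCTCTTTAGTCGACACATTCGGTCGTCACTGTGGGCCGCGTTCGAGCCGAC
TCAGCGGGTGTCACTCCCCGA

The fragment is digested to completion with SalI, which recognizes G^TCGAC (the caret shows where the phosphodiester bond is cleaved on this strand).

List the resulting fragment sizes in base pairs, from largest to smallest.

The SalI site (GTCGAC) starts at position 198.
SalI cuts after the first base of each site, so after position 198.
Linear molecule, 1 cut → 2 fragments:
  1–198 → 198 bp
  199–261 → 63 bp
Sorted largest to smallest: 198, 63 bp.

198, 63 bp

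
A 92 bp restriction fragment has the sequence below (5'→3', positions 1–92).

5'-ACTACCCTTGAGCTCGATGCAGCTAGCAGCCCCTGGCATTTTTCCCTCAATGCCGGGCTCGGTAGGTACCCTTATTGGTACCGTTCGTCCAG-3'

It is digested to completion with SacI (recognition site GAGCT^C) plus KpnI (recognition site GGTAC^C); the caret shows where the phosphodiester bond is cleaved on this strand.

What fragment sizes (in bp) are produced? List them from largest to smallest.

The SacI site (GAGCTC) starts at position 10.
SacI cuts after base 5 of each site (before the last base), so after position 14.
KpnI sites (GGTACC) start at positions 65, 77.
KpnI cuts after base 5 of each site (before the last base), so after positions 69, 81.
Combined cut positions: 14, 69, 81.
Linear molecule, 3 cuts → 4 fragments:
  1–14 → 14 bp
  15–69 → 55 bp
  70–81 → 12 bp
  82–92 → 11 bp
Sorted largest to smallest: 55, 14, 12, 11 bp.

55, 14, 12, 11 bp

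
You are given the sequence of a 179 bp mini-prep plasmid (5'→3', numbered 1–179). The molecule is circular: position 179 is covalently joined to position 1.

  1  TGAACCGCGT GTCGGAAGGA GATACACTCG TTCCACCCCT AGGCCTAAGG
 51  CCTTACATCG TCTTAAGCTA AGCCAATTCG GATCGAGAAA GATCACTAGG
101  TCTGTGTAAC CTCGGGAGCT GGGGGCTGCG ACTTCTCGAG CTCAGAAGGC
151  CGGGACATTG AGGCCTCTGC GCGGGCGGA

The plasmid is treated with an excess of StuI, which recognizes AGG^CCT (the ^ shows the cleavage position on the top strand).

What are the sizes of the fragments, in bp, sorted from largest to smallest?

113, 59, 7 bp

StuI sites (AGGCCT) start at positions 41, 48, 161.
StuI cuts after base 3 of each site, so after positions 43, 50, 163.
Circular molecule, 3 cuts → 3 fragments:
  44–50 → 7 bp
  51–163 → 113 bp
  164–179 then 1–43 → 16 + 43 = 59 bp
Sorted largest to smallest: 113, 59, 7 bp.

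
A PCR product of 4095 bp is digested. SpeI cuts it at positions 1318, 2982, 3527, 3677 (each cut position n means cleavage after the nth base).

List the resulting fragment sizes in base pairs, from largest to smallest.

Linear molecule, 4 cuts → 5 fragments:
  1318 − 0 = 1318 bp
  2982 − 1318 = 1664 bp
  3527 − 2982 = 545 bp
  3677 − 3527 = 150 bp
  4095 − 3677 = 418 bp
Sorted largest to smallest: 1664, 1318, 545, 418, 150 bp.

1664, 1318, 545, 418, 150 bp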